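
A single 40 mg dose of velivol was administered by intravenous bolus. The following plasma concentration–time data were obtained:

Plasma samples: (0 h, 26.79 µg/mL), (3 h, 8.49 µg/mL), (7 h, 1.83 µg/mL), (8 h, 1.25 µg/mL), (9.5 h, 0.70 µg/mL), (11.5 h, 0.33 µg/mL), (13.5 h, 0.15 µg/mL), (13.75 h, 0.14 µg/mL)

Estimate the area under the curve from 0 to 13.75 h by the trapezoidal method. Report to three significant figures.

Trapezoidal AUC_0→13.75:
  [0→3]: (26.79+8.49)/2 × 3 = 52.92
  [3→7]: (8.49+1.83)/2 × 4 = 20.64
  [7→8]: (1.83+1.25)/2 × 1 = 1.54
  [8→9.5]: (1.25+0.70)/2 × 1.5 = 1.4625
  [9.5→11.5]: (0.70+0.33)/2 × 2 = 1.03
  [11.5→13.5]: (0.33+0.15)/2 × 2 = 0.48
  [13.5→13.75]: (0.15+0.14)/2 × 0.25 = 0.03625
  Sum = 78.10875 µg/mL·h

AUC = 78.1 µg/mL·h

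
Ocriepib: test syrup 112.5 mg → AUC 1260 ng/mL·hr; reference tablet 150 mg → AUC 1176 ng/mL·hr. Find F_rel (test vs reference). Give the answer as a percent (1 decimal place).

F_rel = (AUC_test/D_test) / (AUC_ref/D_ref)
      = (1260/112.5) / (1176/150)
      = 11.2 / 7.84 = 1.4286 = 142.86%

F_rel = 142.9%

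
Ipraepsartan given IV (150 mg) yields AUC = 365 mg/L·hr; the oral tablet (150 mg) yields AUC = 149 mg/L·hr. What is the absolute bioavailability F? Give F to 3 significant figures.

F = (AUC_ev / D_ev) / (AUC_iv / D_iv)
  = (149/150) / (365/150)
  = 0.993333 / 2.43333 = 0.4082

F = 0.408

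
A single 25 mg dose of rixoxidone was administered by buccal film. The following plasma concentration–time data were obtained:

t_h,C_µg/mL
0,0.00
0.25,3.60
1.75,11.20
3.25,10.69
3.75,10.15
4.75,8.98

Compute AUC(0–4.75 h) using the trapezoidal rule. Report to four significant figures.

Trapezoidal AUC_0→4.75:
  [0→0.25]: (0.00+3.60)/2 × 0.25 = 0.45
  [0.25→1.75]: (3.60+11.20)/2 × 1.5 = 11.1
  [1.75→3.25]: (11.20+10.69)/2 × 1.5 = 16.4175
  [3.25→3.75]: (10.69+10.15)/2 × 0.5 = 5.21
  [3.75→4.75]: (10.15+8.98)/2 × 1 = 9.565
  Sum = 42.7425 µg/mL·h

AUC = 42.74 µg/mL·h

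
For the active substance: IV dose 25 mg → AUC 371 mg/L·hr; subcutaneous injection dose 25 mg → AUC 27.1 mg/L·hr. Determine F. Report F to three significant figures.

F = (AUC_ev / D_ev) / (AUC_iv / D_iv)
  = (27.1/25) / (371/25)
  = 1.084 / 14.84 = 0.0730

F = 0.0730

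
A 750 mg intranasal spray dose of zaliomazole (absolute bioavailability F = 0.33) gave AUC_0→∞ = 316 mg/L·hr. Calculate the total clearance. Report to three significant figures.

CL = F × Dose / AUC_0→∞
   = 0.33 × 750 / 316 = 0.783228 L/hr

CL = 0.783 L/hr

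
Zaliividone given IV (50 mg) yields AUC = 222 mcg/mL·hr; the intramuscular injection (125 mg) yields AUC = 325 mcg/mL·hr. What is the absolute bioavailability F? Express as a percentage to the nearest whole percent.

F = (AUC_ev / D_ev) / (AUC_iv / D_iv)
  = (325/125) / (222/50)
  = 2.6 / 4.44 = 0.5856
  = 58.56%

F = 59%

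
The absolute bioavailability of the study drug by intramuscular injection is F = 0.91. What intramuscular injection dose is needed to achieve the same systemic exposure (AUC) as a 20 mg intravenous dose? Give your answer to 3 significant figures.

For equal systemic exposure: F × D_ev = D_iv
D_ev = D_iv / F = 20 / 0.91 = 21.978 mg

D_intramuscular = 22.0 mg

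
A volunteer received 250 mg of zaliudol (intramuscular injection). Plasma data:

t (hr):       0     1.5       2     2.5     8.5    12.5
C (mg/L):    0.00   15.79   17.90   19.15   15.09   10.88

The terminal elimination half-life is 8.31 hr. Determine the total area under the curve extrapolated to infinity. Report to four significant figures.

Trapezoidal AUC_0→12.5:
  [0→1.5]: (0.00+15.79)/2 × 1.5 = 11.8425
  [1.5→2]: (15.79+17.90)/2 × 0.5 = 8.4225
  [2→2.5]: (17.90+19.15)/2 × 0.5 = 9.2625
  [2.5→8.5]: (19.15+15.09)/2 × 6 = 102.72
  [8.5→12.5]: (15.09+10.88)/2 × 4 = 51.94
  Sum = 184.1875 mg/L·hr
k_e = ln2 / t½ = 0.693147 / 8.31 = 0.0834 hr^-1
Extrapolated tail: C_last / k_e = 10.88 / 0.0834 = 130.456
AUC_0→∞ = 184.1875 + 130.456 = 314.6435 mg/L·hr

AUC = 314.6 mg/L·hr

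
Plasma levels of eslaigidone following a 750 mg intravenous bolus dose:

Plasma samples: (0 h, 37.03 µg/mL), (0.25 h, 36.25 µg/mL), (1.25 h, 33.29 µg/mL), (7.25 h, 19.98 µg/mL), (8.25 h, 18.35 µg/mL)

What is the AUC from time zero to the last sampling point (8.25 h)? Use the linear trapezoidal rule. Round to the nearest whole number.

AUC = 223 µg/mL·h

Trapezoidal AUC_0→8.25:
  [0→0.25]: (37.03+36.25)/2 × 0.25 = 9.16
  [0.25→1.25]: (36.25+33.29)/2 × 1 = 34.77
  [1.25→7.25]: (33.29+19.98)/2 × 6 = 159.81
  [7.25→8.25]: (19.98+18.35)/2 × 1 = 19.165
  Sum = 222.905 µg/mL·h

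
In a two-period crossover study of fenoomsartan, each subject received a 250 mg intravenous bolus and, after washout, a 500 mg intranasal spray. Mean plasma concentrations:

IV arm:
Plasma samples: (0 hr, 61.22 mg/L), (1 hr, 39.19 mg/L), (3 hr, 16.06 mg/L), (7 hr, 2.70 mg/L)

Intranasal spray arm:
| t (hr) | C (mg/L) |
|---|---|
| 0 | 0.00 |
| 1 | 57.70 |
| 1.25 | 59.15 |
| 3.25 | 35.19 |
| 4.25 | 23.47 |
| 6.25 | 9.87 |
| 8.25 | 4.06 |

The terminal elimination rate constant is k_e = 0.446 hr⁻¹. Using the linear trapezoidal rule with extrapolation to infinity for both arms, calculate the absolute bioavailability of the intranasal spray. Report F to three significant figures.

F = 0.750

Trapezoidal AUC_0→7 (IV):
  [0→1]: (61.22+39.19)/2 × 1 = 50.205
  [1→3]: (39.19+16.06)/2 × 2 = 55.25
  [3→7]: (16.06+2.70)/2 × 4 = 37.52
  Sum = 142.975 mg/L·hr
IV tail: 2.70/0.446 = 6.054; AUC_iv,0→∞ = 142.975 + 6.054 = 149.029 mg/L·hr
Trapezoidal AUC_0→8.25 (intranasal spray):
  [0→1]: (0.00+57.70)/2 × 1 = 28.85
  [1→1.25]: (57.70+59.15)/2 × 0.25 = 14.60625
  [1.25→3.25]: (59.15+35.19)/2 × 2 = 94.34
  [3.25→4.25]: (35.19+23.47)/2 × 1 = 29.33
  [4.25→6.25]: (23.47+9.87)/2 × 2 = 33.34
  [6.25→8.25]: (9.87+4.06)/2 × 2 = 13.93
  Sum = 214.39625 mg/L·hr
intranasal spray tail: 4.06/0.446 = 9.103; AUC_ev,0→∞ = 214.39625 + 9.103 = 223.49925 mg/L·hr
F = (AUC_ev/D_ev)/(AUC_iv/D_iv) = (223.49925/500)/(149.029/250) = 0.4469985/0.596116 = 0.7499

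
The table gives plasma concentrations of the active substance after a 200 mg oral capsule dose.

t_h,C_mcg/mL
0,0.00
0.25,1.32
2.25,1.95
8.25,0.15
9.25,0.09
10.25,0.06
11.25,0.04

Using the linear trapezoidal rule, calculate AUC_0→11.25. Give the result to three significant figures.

Trapezoidal AUC_0→11.25:
  [0→0.25]: (0.00+1.32)/2 × 0.25 = 0.165
  [0.25→2.25]: (1.32+1.95)/2 × 2 = 3.27
  [2.25→8.25]: (1.95+0.15)/2 × 6 = 6.3
  [8.25→9.25]: (0.15+0.09)/2 × 1 = 0.12
  [9.25→10.25]: (0.09+0.06)/2 × 1 = 0.075
  [10.25→11.25]: (0.06+0.04)/2 × 1 = 0.05
  Sum = 9.98 mcg/mL·h

AUC = 9.98 mcg/mL·h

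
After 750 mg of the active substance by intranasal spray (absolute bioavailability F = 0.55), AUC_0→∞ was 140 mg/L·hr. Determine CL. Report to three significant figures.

CL = F × Dose / AUC_0→∞
   = 0.55 × 750 / 140 = 2.94643 L/hr

CL = 2.95 L/hr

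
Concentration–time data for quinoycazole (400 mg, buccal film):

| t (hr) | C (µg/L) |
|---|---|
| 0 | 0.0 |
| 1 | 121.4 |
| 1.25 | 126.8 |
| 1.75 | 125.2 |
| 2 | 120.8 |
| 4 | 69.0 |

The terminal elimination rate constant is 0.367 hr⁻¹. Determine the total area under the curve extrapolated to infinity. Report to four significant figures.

AUC = 563.3 µg/L·hr

Trapezoidal AUC_0→4:
  [0→1]: (0.0+121.4)/2 × 1 = 60.7
  [1→1.25]: (121.4+126.8)/2 × 0.25 = 31.025
  [1.25→1.75]: (126.8+125.2)/2 × 0.5 = 63.0
  [1.75→2]: (125.2+120.8)/2 × 0.25 = 30.75
  [2→4]: (120.8+69.0)/2 × 2 = 189.8
  Sum = 375.275 µg/L·hr
Extrapolated tail: C_last / k_e = 69.0 / 0.367 = 188.011
AUC_0→∞ = 375.275 + 188.011 = 563.286 µg/L·hr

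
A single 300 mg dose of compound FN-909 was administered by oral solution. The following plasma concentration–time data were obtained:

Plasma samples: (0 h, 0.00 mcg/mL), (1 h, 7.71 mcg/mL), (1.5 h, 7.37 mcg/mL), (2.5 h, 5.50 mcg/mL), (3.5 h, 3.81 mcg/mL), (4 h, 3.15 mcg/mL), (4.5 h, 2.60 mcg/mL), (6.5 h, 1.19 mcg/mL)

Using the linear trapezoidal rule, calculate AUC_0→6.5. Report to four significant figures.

Trapezoidal AUC_0→6.5:
  [0→1]: (0.00+7.71)/2 × 1 = 3.855
  [1→1.5]: (7.71+7.37)/2 × 0.5 = 3.77
  [1.5→2.5]: (7.37+5.50)/2 × 1 = 6.435
  [2.5→3.5]: (5.50+3.81)/2 × 1 = 4.655
  [3.5→4]: (3.81+3.15)/2 × 0.5 = 1.74
  [4→4.5]: (3.15+2.60)/2 × 0.5 = 1.4375
  [4.5→6.5]: (2.60+1.19)/2 × 2 = 3.79
  Sum = 25.6825 mcg/mL·h

AUC = 25.68 mcg/mL·h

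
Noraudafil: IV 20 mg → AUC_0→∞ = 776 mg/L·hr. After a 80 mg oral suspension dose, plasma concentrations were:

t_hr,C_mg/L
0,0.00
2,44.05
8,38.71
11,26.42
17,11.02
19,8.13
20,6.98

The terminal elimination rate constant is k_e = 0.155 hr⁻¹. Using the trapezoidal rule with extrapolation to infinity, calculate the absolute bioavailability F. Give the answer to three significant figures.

Trapezoidal AUC_0→20 (oral suspension):
  [0→2]: (0.00+44.05)/2 × 2 = 44.05
  [2→8]: (44.05+38.71)/2 × 6 = 248.28
  [8→11]: (38.71+26.42)/2 × 3 = 97.695
  [11→17]: (26.42+11.02)/2 × 6 = 112.32
  [17→19]: (11.02+8.13)/2 × 2 = 19.15
  [19→20]: (8.13+6.98)/2 × 1 = 7.555
  Sum = 529.05 mg/L·hr
Tail: C_last/k_e = 6.98/0.155 = 45.032
AUC_0→∞ (oral suspension) = 529.05 + 45.032 = 574.082 mg/L·hr
F = (AUC_ev/D_ev)/(AUC_iv/D_iv) = (574.082/80)/(776/20) = 7.176025/38.8 = 0.1849

F = 0.185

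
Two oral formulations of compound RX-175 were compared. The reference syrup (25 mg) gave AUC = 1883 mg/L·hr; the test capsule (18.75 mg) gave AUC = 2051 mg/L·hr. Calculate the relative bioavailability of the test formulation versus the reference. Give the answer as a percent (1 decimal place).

F_rel = 145.2%

F_rel = (AUC_test/D_test) / (AUC_ref/D_ref)
      = (2051/18.75) / (1883/25)
      = 109.387 / 75.32 = 1.4523 = 145.23%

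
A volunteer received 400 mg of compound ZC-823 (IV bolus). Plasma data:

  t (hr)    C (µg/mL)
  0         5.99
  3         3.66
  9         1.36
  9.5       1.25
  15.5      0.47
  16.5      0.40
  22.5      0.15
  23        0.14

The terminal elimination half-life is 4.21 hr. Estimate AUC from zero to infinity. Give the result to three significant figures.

Trapezoidal AUC_0→23:
  [0→3]: (5.99+3.66)/2 × 3 = 14.475
  [3→9]: (3.66+1.36)/2 × 6 = 15.06
  [9→9.5]: (1.36+1.25)/2 × 0.5 = 0.6525
  [9.5→15.5]: (1.25+0.47)/2 × 6 = 5.16
  [15.5→16.5]: (0.47+0.40)/2 × 1 = 0.435
  [16.5→22.5]: (0.40+0.15)/2 × 6 = 1.65
  [22.5→23]: (0.15+0.14)/2 × 0.5 = 0.0725
  Sum = 37.505 µg/mL·hr
k_e = ln2 / t½ = 0.693147 / 4.21 = 0.1646 hr^-1
Extrapolated tail: C_last / k_e = 0.14 / 0.1646 = 0.851
AUC_0→∞ = 37.505 + 0.851 = 38.356 µg/mL·hr

AUC = 38.4 µg/mL·hr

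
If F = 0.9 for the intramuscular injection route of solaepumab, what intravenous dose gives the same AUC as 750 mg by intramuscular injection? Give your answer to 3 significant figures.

D_iv = 675 mg

Systemic exposure from an extravascular dose = F × D_ev, so the equivalent IV dose is F × D_ev.
D_iv = F × D_ev = 0.9 × 750 = 675 mg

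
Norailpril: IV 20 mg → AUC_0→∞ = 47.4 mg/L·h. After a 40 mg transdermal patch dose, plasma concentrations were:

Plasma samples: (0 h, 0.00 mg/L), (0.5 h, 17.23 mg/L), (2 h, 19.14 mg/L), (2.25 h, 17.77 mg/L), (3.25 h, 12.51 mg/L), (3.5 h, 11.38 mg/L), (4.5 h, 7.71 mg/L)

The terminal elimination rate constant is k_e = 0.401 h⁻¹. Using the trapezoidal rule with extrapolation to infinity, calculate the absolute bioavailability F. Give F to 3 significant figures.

F = 0.877

Trapezoidal AUC_0→4.5 (transdermal patch):
  [0→0.5]: (0.00+17.23)/2 × 0.5 = 4.3075
  [0.5→2]: (17.23+19.14)/2 × 1.5 = 27.2775
  [2→2.25]: (19.14+17.77)/2 × 0.25 = 4.61375
  [2.25→3.25]: (17.77+12.51)/2 × 1 = 15.14
  [3.25→3.5]: (12.51+11.38)/2 × 0.25 = 2.98625
  [3.5→4.5]: (11.38+7.71)/2 × 1 = 9.545
  Sum = 63.87 mg/L·h
Tail: C_last/k_e = 7.71/0.401 = 19.227
AUC_0→∞ (transdermal patch) = 63.87 + 19.227 = 83.097 mg/L·h
F = (AUC_ev/D_ev)/(AUC_iv/D_iv) = (83.097/40)/(47.4/20) = 2.077425/2.37 = 0.8766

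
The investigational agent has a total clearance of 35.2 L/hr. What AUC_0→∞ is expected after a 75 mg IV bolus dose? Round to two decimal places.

AUC_0→∞ = Dose_iv / CL
        = 75 / 35.2 = 2.13068 mg/L·hr

AUC = 2.13 mg/L·hr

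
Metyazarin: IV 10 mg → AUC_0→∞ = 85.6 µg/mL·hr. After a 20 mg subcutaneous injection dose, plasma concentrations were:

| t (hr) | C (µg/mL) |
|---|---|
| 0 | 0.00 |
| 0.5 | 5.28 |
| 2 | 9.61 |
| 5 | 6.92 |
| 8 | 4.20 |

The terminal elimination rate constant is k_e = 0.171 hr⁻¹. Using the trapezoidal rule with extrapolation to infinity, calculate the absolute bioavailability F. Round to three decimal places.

F = 0.459

Trapezoidal AUC_0→8 (subcutaneous injection):
  [0→0.5]: (0.00+5.28)/2 × 0.5 = 1.32
  [0.5→2]: (5.28+9.61)/2 × 1.5 = 11.1675
  [2→5]: (9.61+6.92)/2 × 3 = 24.795
  [5→8]: (6.92+4.20)/2 × 3 = 16.68
  Sum = 53.9625 µg/mL·hr
Tail: C_last/k_e = 4.20/0.171 = 24.561
AUC_0→∞ (subcutaneous injection) = 53.9625 + 24.561 = 78.5235 µg/mL·hr
F = (AUC_ev/D_ev)/(AUC_iv/D_iv) = (78.5235/20)/(85.6/10) = 3.926175/8.56 = 0.4587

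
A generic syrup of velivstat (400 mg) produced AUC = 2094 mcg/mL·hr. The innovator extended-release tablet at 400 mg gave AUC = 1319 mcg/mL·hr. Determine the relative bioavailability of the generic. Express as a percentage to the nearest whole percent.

F_rel = (AUC_test/D_test) / (AUC_ref/D_ref)
      = (2094/400) / (1319/400)
      = 5.235 / 3.2975 = 1.5876 = 158.76%

F_rel = 159%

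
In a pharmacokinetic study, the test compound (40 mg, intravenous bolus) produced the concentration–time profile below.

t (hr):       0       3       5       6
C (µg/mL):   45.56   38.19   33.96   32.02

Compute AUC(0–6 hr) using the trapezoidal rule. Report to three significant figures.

AUC = 231 µg/mL·hr

Trapezoidal AUC_0→6:
  [0→3]: (45.56+38.19)/2 × 3 = 125.625
  [3→5]: (38.19+33.96)/2 × 2 = 72.15
  [5→6]: (33.96+32.02)/2 × 1 = 32.99
  Sum = 230.765 µg/mL·hr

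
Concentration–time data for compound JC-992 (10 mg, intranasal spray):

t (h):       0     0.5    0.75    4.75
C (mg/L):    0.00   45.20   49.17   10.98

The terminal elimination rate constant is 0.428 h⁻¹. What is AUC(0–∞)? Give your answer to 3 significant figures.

AUC = 169 mg/L·h

Trapezoidal AUC_0→4.75:
  [0→0.5]: (0.00+45.20)/2 × 0.5 = 11.3
  [0.5→0.75]: (45.20+49.17)/2 × 0.25 = 11.79625
  [0.75→4.75]: (49.17+10.98)/2 × 4 = 120.3
  Sum = 143.39625 mg/L·h
Extrapolated tail: C_last / k_e = 10.98 / 0.428 = 25.654
AUC_0→∞ = 143.39625 + 25.654 = 169.05025 mg/L·h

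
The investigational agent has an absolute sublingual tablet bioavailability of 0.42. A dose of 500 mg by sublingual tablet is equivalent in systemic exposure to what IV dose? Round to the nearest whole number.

D_iv = 210 mg

Systemic exposure from an extravascular dose = F × D_ev, so the equivalent IV dose is F × D_ev.
D_iv = F × D_ev = 0.42 × 500 = 210 mg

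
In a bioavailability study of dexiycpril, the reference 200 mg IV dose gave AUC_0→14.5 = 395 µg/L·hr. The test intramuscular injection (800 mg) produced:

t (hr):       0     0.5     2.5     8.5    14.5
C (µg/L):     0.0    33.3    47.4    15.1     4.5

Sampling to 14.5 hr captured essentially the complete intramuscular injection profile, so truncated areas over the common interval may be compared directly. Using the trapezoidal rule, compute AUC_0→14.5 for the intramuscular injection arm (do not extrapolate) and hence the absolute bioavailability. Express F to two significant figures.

Trapezoidal AUC_0→14.5 (intramuscular injection):
  [0→0.5]: (0.0+33.3)/2 × 0.5 = 8.325
  [0.5→2.5]: (33.3+47.4)/2 × 2 = 80.7
  [2.5→8.5]: (47.4+15.1)/2 × 6 = 187.5
  [8.5→14.5]: (15.1+4.5)/2 × 6 = 58.8
  Sum = 335.325 µg/L·hr
F = (AUC_ev/D_ev)/(AUC_iv/D_iv) = (335.325/800)/(395/200) = 0.41915625/1.975 = 0.2122

F = 0.21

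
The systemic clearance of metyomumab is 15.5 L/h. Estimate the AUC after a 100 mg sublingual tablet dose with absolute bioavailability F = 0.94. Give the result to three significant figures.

AUC = 6.06 mg/L·h

AUC_0→∞ = F × Dose / CL
        = 0.94 × 100 / 15.5 = 6.06452 mg/L·h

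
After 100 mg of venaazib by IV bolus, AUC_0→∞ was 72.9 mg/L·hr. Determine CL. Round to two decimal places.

CL = 1.37 L/hr

CL = Dose_iv / AUC_0→∞
   = 100 / 72.9 = 1.37174 L/hr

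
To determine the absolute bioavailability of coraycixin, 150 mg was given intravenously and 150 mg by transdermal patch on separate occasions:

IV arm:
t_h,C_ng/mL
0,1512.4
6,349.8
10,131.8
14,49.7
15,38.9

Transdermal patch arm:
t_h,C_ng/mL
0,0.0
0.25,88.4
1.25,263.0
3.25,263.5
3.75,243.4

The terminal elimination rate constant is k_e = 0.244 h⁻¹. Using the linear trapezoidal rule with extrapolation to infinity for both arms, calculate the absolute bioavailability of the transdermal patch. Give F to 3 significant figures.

Trapezoidal AUC_0→15 (IV):
  [0→6]: (1512.4+349.8)/2 × 6 = 5586.6
  [6→10]: (349.8+131.8)/2 × 4 = 963.2
  [10→14]: (131.8+49.7)/2 × 4 = 363.0
  [14→15]: (49.7+38.9)/2 × 1 = 44.3
  Sum = 6957.1 ng/mL·h
IV tail: 38.9/0.244 = 159.426; AUC_iv,0→∞ = 6957.1 + 159.426 = 7116.526 ng/mL·h
Trapezoidal AUC_0→3.75 (transdermal patch):
  [0→0.25]: (0.0+88.4)/2 × 0.25 = 11.05
  [0.25→1.25]: (88.4+263.0)/2 × 1 = 175.7
  [1.25→3.25]: (263.0+263.5)/2 × 2 = 526.5
  [3.25→3.75]: (263.5+243.4)/2 × 0.5 = 126.725
  Sum = 839.975 ng/mL·h
transdermal patch tail: 243.4/0.244 = 997.541; AUC_ev,0→∞ = 839.975 + 997.541 = 1837.516 ng/mL·h
F = (AUC_ev/D_ev)/(AUC_iv/D_iv) = (1837.516/150)/(7116.526/150) = 12.2501/47.4435 = 0.2582

F = 0.258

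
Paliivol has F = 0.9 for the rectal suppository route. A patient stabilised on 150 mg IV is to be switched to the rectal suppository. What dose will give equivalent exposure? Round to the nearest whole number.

For equal systemic exposure: F × D_ev = D_iv
D_ev = D_iv / F = 150 / 0.9 = 166.667 mg

D_rectal = 167 mg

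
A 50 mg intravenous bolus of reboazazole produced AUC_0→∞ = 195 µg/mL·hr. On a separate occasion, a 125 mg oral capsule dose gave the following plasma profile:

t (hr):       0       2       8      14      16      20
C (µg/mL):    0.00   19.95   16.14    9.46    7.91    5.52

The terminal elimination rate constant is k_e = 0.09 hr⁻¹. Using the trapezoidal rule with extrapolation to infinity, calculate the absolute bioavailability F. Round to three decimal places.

Trapezoidal AUC_0→20 (oral capsule):
  [0→2]: (0.00+19.95)/2 × 2 = 19.95
  [2→8]: (19.95+16.14)/2 × 6 = 108.27
  [8→14]: (16.14+9.46)/2 × 6 = 76.8
  [14→16]: (9.46+7.91)/2 × 2 = 17.37
  [16→20]: (7.91+5.52)/2 × 4 = 26.86
  Sum = 249.25 µg/mL·hr
Tail: C_last/k_e = 5.52/0.09 = 61.333
AUC_0→∞ (oral capsule) = 249.25 + 61.333 = 310.583 µg/mL·hr
F = (AUC_ev/D_ev)/(AUC_iv/D_iv) = (310.583/125)/(195/50) = 2.484664/3.9 = 0.6371

F = 0.637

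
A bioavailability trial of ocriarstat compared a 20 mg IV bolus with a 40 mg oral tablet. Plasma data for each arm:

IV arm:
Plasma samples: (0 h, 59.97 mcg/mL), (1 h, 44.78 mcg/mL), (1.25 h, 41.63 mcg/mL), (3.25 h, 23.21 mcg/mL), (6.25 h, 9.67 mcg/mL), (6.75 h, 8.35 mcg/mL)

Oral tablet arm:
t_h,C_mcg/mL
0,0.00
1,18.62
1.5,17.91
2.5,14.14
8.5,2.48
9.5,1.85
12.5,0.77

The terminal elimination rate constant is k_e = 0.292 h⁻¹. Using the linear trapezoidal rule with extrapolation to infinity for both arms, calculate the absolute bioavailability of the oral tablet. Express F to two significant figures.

F = 0.22

Trapezoidal AUC_0→6.75 (IV):
  [0→1]: (59.97+44.78)/2 × 1 = 52.375
  [1→1.25]: (44.78+41.63)/2 × 0.25 = 10.80125
  [1.25→3.25]: (41.63+23.21)/2 × 2 = 64.84
  [3.25→6.25]: (23.21+9.67)/2 × 3 = 49.32
  [6.25→6.75]: (9.67+8.35)/2 × 0.5 = 4.505
  Sum = 181.84125 mcg/mL·h
IV tail: 8.35/0.292 = 28.596; AUC_iv,0→∞ = 181.84125 + 28.596 = 210.43725 mcg/mL·h
Trapezoidal AUC_0→12.5 (oral tablet):
  [0→1]: (0.00+18.62)/2 × 1 = 9.31
  [1→1.5]: (18.62+17.91)/2 × 0.5 = 9.1325
  [1.5→2.5]: (17.91+14.14)/2 × 1 = 16.025
  [2.5→8.5]: (14.14+2.48)/2 × 6 = 49.86
  [8.5→9.5]: (2.48+1.85)/2 × 1 = 2.165
  [9.5→12.5]: (1.85+0.77)/2 × 3 = 3.93
  Sum = 90.4225 mcg/mL·h
oral tablet tail: 0.77/0.292 = 2.637; AUC_ev,0→∞ = 90.4225 + 2.637 = 93.0595 mcg/mL·h
F = (AUC_ev/D_ev)/(AUC_iv/D_iv) = (93.0595/40)/(210.43725/20) = 2.3264875/10.5219 = 0.2211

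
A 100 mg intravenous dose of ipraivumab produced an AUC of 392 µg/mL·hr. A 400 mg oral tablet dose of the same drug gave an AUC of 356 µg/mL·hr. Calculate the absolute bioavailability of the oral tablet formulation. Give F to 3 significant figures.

F = (AUC_ev / D_ev) / (AUC_iv / D_iv)
  = (356/400) / (392/100)
  = 0.89 / 3.92 = 0.2270

F = 0.227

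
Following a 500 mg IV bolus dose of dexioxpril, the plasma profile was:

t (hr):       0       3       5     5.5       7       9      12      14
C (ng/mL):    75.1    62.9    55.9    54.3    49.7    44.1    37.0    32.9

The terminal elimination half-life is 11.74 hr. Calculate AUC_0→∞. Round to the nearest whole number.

Trapezoidal AUC_0→14:
  [0→3]: (75.1+62.9)/2 × 3 = 207.0
  [3→5]: (62.9+55.9)/2 × 2 = 118.8
  [5→5.5]: (55.9+54.3)/2 × 0.5 = 27.55
  [5.5→7]: (54.3+49.7)/2 × 1.5 = 78.0
  [7→9]: (49.7+44.1)/2 × 2 = 93.8
  [9→12]: (44.1+37.0)/2 × 3 = 121.65
  [12→14]: (37.0+32.9)/2 × 2 = 69.9
  Sum = 716.7 ng/mL·hr
k_e = ln2 / t½ = 0.693147 / 11.74 = 0.0590 hr^-1
Extrapolated tail: C_last / k_e = 32.9 / 0.059 = 557.627
AUC_0→∞ = 716.7 + 557.627 = 1274.327 ng/mL·hr

AUC = 1274 ng/mL·hr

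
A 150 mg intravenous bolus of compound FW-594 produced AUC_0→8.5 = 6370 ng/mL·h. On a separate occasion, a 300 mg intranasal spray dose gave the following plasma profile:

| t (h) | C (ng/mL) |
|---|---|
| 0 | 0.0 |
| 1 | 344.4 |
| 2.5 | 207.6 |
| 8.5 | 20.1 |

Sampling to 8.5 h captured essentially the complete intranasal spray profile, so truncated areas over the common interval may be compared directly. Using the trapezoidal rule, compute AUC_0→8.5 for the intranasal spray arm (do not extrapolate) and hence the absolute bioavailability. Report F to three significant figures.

Trapezoidal AUC_0→8.5 (intranasal spray):
  [0→1]: (0.0+344.4)/2 × 1 = 172.2
  [1→2.5]: (344.4+207.6)/2 × 1.5 = 414.0
  [2.5→8.5]: (207.6+20.1)/2 × 6 = 683.1
  Sum = 1269.3 ng/mL·h
F = (AUC_ev/D_ev)/(AUC_iv/D_iv) = (1269.3/300)/(6370/150) = 4.231/42.4667 = 0.0996

F = 0.0996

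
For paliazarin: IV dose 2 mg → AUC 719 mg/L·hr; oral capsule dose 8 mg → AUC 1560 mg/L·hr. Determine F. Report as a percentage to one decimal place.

F = (AUC_ev / D_ev) / (AUC_iv / D_iv)
  = (1560/8) / (719/2)
  = 195 / 359.5 = 0.5424
  = 54.24%

F = 54.2%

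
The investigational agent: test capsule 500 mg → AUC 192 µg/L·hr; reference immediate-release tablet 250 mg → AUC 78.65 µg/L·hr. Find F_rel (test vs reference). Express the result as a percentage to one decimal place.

F_rel = 122.1%

F_rel = (AUC_test/D_test) / (AUC_ref/D_ref)
      = (192/500) / (78.65/250)
      = 0.384 / 0.3146 = 1.2206 = 122.06%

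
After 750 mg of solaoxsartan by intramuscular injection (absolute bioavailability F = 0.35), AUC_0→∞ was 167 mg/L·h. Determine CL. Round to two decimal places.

CL = 1.57 L/h

CL = F × Dose / AUC_0→∞
   = 0.35 × 750 / 167 = 1.57186 L/h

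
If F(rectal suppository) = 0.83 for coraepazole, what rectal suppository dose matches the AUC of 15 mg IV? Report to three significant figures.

For equal systemic exposure: F × D_ev = D_iv
D_ev = D_iv / F = 15 / 0.83 = 18.0723 mg

D_rectal = 18.1 mg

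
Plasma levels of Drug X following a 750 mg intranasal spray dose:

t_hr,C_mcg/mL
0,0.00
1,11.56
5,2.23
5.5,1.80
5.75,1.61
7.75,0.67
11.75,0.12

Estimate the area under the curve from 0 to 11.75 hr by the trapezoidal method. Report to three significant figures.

Trapezoidal AUC_0→11.75:
  [0→1]: (0.00+11.56)/2 × 1 = 5.78
  [1→5]: (11.56+2.23)/2 × 4 = 27.58
  [5→5.5]: (2.23+1.80)/2 × 0.5 = 1.0075
  [5.5→5.75]: (1.80+1.61)/2 × 0.25 = 0.42625
  [5.75→7.75]: (1.61+0.67)/2 × 2 = 2.28
  [7.75→11.75]: (0.67+0.12)/2 × 4 = 1.58
  Sum = 38.65375 mcg/mL·hr

AUC = 38.7 mcg/mL·hr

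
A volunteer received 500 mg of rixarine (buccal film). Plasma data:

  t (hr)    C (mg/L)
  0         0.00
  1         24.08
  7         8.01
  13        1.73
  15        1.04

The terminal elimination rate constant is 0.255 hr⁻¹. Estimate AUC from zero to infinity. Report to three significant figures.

Trapezoidal AUC_0→15:
  [0→1]: (0.00+24.08)/2 × 1 = 12.04
  [1→7]: (24.08+8.01)/2 × 6 = 96.27
  [7→13]: (8.01+1.73)/2 × 6 = 29.22
  [13→15]: (1.73+1.04)/2 × 2 = 2.77
  Sum = 140.3 mg/L·hr
Extrapolated tail: C_last / k_e = 1.04 / 0.255 = 4.078
AUC_0→∞ = 140.3 + 4.078 = 144.378 mg/L·hr

AUC = 144 mg/L·hr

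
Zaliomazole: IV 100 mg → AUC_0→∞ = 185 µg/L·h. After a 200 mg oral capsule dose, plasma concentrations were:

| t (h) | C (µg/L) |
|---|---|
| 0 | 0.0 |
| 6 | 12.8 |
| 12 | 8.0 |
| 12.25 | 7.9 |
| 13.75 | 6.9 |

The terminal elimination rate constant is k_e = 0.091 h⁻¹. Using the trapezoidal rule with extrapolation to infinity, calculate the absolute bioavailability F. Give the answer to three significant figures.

F = 0.513

Trapezoidal AUC_0→13.75 (oral capsule):
  [0→6]: (0.0+12.8)/2 × 6 = 38.4
  [6→12]: (12.8+8.0)/2 × 6 = 62.4
  [12→12.25]: (8.0+7.9)/2 × 0.25 = 1.9875
  [12.25→13.75]: (7.9+6.9)/2 × 1.5 = 11.1
  Sum = 113.8875 µg/L·h
Tail: C_last/k_e = 6.9/0.091 = 75.824
AUC_0→∞ (oral capsule) = 113.8875 + 75.824 = 189.7115 µg/L·h
F = (AUC_ev/D_ev)/(AUC_iv/D_iv) = (189.7115/200)/(185/100) = 0.9485575/1.85 = 0.5127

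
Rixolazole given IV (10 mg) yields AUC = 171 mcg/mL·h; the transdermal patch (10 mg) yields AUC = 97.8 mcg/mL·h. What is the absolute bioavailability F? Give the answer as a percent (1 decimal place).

F = 57.2%

F = (AUC_ev / D_ev) / (AUC_iv / D_iv)
  = (97.8/10) / (171/10)
  = 9.78 / 17.1 = 0.5719
  = 57.19%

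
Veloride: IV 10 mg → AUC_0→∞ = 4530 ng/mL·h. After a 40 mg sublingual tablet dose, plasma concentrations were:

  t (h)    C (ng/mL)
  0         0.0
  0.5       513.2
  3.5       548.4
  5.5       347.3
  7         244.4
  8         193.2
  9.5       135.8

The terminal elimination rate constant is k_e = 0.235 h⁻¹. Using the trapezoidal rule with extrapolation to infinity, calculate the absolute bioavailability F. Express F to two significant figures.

F = 0.23

Trapezoidal AUC_0→9.5 (sublingual tablet):
  [0→0.5]: (0.0+513.2)/2 × 0.5 = 128.3
  [0.5→3.5]: (513.2+548.4)/2 × 3 = 1592.4
  [3.5→5.5]: (548.4+347.3)/2 × 2 = 895.7
  [5.5→7]: (347.3+244.4)/2 × 1.5 = 443.775
  [7→8]: (244.4+193.2)/2 × 1 = 218.8
  [8→9.5]: (193.2+135.8)/2 × 1.5 = 246.75
  Sum = 3525.725 ng/mL·h
Tail: C_last/k_e = 135.8/0.235 = 577.872
AUC_0→∞ (sublingual tablet) = 3525.725 + 577.872 = 4103.597 ng/mL·h
F = (AUC_ev/D_ev)/(AUC_iv/D_iv) = (4103.597/40)/(4530/10) = 102.59/453 = 0.2265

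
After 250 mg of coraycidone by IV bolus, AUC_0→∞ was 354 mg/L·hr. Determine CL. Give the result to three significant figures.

CL = 0.706 L/hr

CL = Dose_iv / AUC_0→∞
   = 250 / 354 = 0.706215 L/hr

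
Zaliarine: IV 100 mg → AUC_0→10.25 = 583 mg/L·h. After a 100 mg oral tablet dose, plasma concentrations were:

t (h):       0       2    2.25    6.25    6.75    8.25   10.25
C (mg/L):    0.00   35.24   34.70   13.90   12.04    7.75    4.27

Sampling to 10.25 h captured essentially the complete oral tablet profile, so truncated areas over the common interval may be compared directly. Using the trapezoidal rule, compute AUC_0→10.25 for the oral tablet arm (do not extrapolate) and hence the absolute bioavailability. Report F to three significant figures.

Trapezoidal AUC_0→10.25 (oral tablet):
  [0→2]: (0.00+35.24)/2 × 2 = 35.24
  [2→2.25]: (35.24+34.70)/2 × 0.25 = 8.7425
  [2.25→6.25]: (34.70+13.90)/2 × 4 = 97.2
  [6.25→6.75]: (13.90+12.04)/2 × 0.5 = 6.485
  [6.75→8.25]: (12.04+7.75)/2 × 1.5 = 14.8425
  [8.25→10.25]: (7.75+4.27)/2 × 2 = 12.02
  Sum = 174.53 mg/L·h
F = (AUC_ev/D_ev)/(AUC_iv/D_iv) = (174.53/100)/(583/100) = 1.7453/5.83 = 0.2994

F = 0.299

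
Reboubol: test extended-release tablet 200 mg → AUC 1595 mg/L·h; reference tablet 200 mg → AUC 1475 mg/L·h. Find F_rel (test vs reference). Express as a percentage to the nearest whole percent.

F_rel = (AUC_test/D_test) / (AUC_ref/D_ref)
      = (1595/200) / (1475/200)
      = 7.975 / 7.375 = 1.0814 = 108.14%

F_rel = 108%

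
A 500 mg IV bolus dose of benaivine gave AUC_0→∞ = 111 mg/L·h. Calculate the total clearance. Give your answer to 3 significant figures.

CL = Dose_iv / AUC_0→∞
   = 500 / 111 = 4.5045 L/h

CL = 4.50 L/h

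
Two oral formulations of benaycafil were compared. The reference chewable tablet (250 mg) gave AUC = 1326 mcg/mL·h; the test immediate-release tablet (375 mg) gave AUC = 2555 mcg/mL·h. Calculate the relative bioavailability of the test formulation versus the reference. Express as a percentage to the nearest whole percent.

F_rel = (AUC_test/D_test) / (AUC_ref/D_ref)
      = (2555/375) / (1326/250)
      = 6.81333 / 5.304 = 1.2846 = 128.46%

F_rel = 128%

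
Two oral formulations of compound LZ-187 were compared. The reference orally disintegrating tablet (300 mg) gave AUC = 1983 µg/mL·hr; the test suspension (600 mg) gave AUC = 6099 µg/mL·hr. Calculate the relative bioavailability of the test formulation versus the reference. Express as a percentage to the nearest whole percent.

F_rel = 154%

F_rel = (AUC_test/D_test) / (AUC_ref/D_ref)
      = (6099/600) / (1983/300)
      = 10.165 / 6.61 = 1.5378 = 153.78%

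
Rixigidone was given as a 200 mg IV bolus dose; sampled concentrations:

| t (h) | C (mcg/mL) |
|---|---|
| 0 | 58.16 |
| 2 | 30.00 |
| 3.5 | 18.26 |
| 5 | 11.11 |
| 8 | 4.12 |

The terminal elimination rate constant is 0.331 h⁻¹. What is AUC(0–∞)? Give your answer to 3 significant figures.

Trapezoidal AUC_0→8:
  [0→2]: (58.16+30.00)/2 × 2 = 88.16
  [2→3.5]: (30.00+18.26)/2 × 1.5 = 36.195
  [3.5→5]: (18.26+11.11)/2 × 1.5 = 22.0275
  [5→8]: (11.11+4.12)/2 × 3 = 22.845
  Sum = 169.2275 mcg/mL·h
Extrapolated tail: C_last / k_e = 4.12 / 0.331 = 12.447
AUC_0→∞ = 169.2275 + 12.447 = 181.6745 mcg/mL·h

AUC = 182 mcg/mL·h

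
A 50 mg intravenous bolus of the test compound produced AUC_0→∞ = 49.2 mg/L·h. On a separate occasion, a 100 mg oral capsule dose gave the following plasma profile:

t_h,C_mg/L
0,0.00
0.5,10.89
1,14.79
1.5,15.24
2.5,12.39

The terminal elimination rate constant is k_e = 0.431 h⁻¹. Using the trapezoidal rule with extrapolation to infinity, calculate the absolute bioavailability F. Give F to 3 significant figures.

Trapezoidal AUC_0→2.5 (oral capsule):
  [0→0.5]: (0.00+10.89)/2 × 0.5 = 2.7225
  [0.5→1]: (10.89+14.79)/2 × 0.5 = 6.42
  [1→1.5]: (14.79+15.24)/2 × 0.5 = 7.5075
  [1.5→2.5]: (15.24+12.39)/2 × 1 = 13.815
  Sum = 30.465 mg/L·h
Tail: C_last/k_e = 12.39/0.431 = 28.747
AUC_0→∞ (oral capsule) = 30.465 + 28.747 = 59.212 mg/L·h
F = (AUC_ev/D_ev)/(AUC_iv/D_iv) = (59.212/100)/(49.2/50) = 0.59212/0.984 = 0.6017

F = 0.602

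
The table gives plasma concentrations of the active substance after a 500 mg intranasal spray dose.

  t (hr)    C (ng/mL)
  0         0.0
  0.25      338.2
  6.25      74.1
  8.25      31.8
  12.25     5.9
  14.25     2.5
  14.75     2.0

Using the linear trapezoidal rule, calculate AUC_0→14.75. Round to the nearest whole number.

Trapezoidal AUC_0→14.75:
  [0→0.25]: (0.0+338.2)/2 × 0.25 = 42.275
  [0.25→6.25]: (338.2+74.1)/2 × 6 = 1236.9
  [6.25→8.25]: (74.1+31.8)/2 × 2 = 105.9
  [8.25→12.25]: (31.8+5.9)/2 × 4 = 75.4
  [12.25→14.25]: (5.9+2.5)/2 × 2 = 8.4
  [14.25→14.75]: (2.5+2.0)/2 × 0.5 = 1.125
  Sum = 1470.0 ng/mL·hr

AUC = 1470 ng/mL·hr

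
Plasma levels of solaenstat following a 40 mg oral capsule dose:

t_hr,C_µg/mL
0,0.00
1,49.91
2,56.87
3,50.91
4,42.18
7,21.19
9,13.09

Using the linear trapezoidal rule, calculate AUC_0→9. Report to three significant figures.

AUC = 308 µg/mL·hr

Trapezoidal AUC_0→9:
  [0→1]: (0.00+49.91)/2 × 1 = 24.955
  [1→2]: (49.91+56.87)/2 × 1 = 53.39
  [2→3]: (56.87+50.91)/2 × 1 = 53.89
  [3→4]: (50.91+42.18)/2 × 1 = 46.545
  [4→7]: (42.18+21.19)/2 × 3 = 95.055
  [7→9]: (21.19+13.09)/2 × 2 = 34.28
  Sum = 308.115 µg/mL·hr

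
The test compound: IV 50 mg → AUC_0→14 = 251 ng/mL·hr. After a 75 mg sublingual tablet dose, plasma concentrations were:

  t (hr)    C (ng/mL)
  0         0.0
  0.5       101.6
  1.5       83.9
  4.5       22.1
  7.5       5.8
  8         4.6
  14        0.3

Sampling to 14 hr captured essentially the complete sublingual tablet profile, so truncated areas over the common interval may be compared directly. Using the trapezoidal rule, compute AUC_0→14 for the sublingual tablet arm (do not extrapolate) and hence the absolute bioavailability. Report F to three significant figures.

F = 0.893

Trapezoidal AUC_0→14 (sublingual tablet):
  [0→0.5]: (0.0+101.6)/2 × 0.5 = 25.4
  [0.5→1.5]: (101.6+83.9)/2 × 1 = 92.75
  [1.5→4.5]: (83.9+22.1)/2 × 3 = 159.0
  [4.5→7.5]: (22.1+5.8)/2 × 3 = 41.85
  [7.5→8]: (5.8+4.6)/2 × 0.5 = 2.6
  [8→14]: (4.6+0.3)/2 × 6 = 14.7
  Sum = 336.3 ng/mL·hr
F = (AUC_ev/D_ev)/(AUC_iv/D_iv) = (336.3/75)/(251/50) = 4.484/5.02 = 0.8932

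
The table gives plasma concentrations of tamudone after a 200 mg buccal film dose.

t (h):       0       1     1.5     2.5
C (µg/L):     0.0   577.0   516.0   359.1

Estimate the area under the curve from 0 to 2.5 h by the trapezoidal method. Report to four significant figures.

AUC = 999.3 µg/L·h

Trapezoidal AUC_0→2.5:
  [0→1]: (0.0+577.0)/2 × 1 = 288.5
  [1→1.5]: (577.0+516.0)/2 × 0.5 = 273.25
  [1.5→2.5]: (516.0+359.1)/2 × 1 = 437.55
  Sum = 999.3 µg/L·h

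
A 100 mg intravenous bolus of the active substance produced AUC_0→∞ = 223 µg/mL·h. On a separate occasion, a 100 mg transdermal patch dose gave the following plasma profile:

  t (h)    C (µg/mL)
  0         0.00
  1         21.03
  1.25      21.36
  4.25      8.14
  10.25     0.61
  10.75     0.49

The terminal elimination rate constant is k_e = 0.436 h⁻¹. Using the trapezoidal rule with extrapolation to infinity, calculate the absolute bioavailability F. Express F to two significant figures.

F = 0.39

Trapezoidal AUC_0→10.75 (transdermal patch):
  [0→1]: (0.00+21.03)/2 × 1 = 10.515
  [1→1.25]: (21.03+21.36)/2 × 0.25 = 5.29875
  [1.25→4.25]: (21.36+8.14)/2 × 3 = 44.25
  [4.25→10.25]: (8.14+0.61)/2 × 6 = 26.25
  [10.25→10.75]: (0.61+0.49)/2 × 0.5 = 0.275
  Sum = 86.58875 µg/mL·h
Tail: C_last/k_e = 0.49/0.436 = 1.124
AUC_0→∞ (transdermal patch) = 86.58875 + 1.124 = 87.71275 µg/mL·h
F = (AUC_ev/D_ev)/(AUC_iv/D_iv) = (87.71275/100)/(223/100) = 0.8771275/2.23 = 0.3933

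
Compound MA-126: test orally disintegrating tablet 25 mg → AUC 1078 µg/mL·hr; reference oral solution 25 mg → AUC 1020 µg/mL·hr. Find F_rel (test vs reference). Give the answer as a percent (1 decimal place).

F_rel = 105.7%

F_rel = (AUC_test/D_test) / (AUC_ref/D_ref)
      = (1078/25) / (1020/25)
      = 43.12 / 40.8 = 1.0569 = 105.69%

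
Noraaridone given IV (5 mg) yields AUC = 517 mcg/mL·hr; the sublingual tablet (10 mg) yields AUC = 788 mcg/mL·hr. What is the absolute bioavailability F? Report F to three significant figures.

F = 0.762

F = (AUC_ev / D_ev) / (AUC_iv / D_iv)
  = (788/10) / (517/5)
  = 78.8 / 103.4 = 0.7621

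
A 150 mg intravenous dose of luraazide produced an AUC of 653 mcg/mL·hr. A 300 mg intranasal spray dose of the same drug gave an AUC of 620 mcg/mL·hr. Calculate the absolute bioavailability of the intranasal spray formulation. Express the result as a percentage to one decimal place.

F = 47.5%

F = (AUC_ev / D_ev) / (AUC_iv / D_iv)
  = (620/300) / (653/150)
  = 2.06667 / 4.35333 = 0.4747
  = 47.47%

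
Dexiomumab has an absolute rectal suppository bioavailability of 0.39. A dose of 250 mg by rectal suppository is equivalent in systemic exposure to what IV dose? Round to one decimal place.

Systemic exposure from an extravascular dose = F × D_ev, so the equivalent IV dose is F × D_ev.
D_iv = F × D_ev = 0.39 × 250 = 97.5 mg

D_iv = 97.5 mg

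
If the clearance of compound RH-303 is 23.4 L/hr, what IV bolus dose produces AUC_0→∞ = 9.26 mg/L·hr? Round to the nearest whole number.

Dose = 217 mg

Dose_iv = CL × AUC_0→∞
     = 23.4 × 9.26 = 216.684 mg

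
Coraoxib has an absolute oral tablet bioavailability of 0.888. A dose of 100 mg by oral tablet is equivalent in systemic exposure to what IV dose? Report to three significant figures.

Systemic exposure from an extravascular dose = F × D_ev, so the equivalent IV dose is F × D_ev.
D_iv = F × D_ev = 0.888 × 100 = 88.8 mg

D_iv = 88.8 mg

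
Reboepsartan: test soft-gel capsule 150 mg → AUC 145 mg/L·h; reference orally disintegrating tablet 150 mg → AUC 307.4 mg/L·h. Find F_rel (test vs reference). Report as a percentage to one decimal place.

F_rel = (AUC_test/D_test) / (AUC_ref/D_ref)
      = (145/150) / (307.4/150)
      = 0.966667 / 2.04933 = 0.4717 = 47.17%

F_rel = 47.2%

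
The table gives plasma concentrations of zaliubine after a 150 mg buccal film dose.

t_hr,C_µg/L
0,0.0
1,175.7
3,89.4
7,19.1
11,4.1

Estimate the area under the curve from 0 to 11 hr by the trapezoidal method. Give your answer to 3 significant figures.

AUC = 616 µg/L·hr

Trapezoidal AUC_0→11:
  [0→1]: (0.0+175.7)/2 × 1 = 87.85
  [1→3]: (175.7+89.4)/2 × 2 = 265.1
  [3→7]: (89.4+19.1)/2 × 4 = 217.0
  [7→11]: (19.1+4.1)/2 × 4 = 46.4
  Sum = 616.35 µg/L·hr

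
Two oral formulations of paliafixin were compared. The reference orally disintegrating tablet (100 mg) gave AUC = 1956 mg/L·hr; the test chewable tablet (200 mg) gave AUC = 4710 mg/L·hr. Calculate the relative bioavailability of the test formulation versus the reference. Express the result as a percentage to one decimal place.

F_rel = (AUC_test/D_test) / (AUC_ref/D_ref)
      = (4710/200) / (1956/100)
      = 23.55 / 19.56 = 1.2040 = 120.40%

F_rel = 120.4%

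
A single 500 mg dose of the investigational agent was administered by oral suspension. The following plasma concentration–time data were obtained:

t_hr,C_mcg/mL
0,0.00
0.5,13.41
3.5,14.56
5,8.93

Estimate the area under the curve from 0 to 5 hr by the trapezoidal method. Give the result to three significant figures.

AUC = 62.9 mcg/mL·hr

Trapezoidal AUC_0→5:
  [0→0.5]: (0.00+13.41)/2 × 0.5 = 3.3525
  [0.5→3.5]: (13.41+14.56)/2 × 3 = 41.955
  [3.5→5]: (14.56+8.93)/2 × 1.5 = 17.6175
  Sum = 62.925 mcg/mL·hr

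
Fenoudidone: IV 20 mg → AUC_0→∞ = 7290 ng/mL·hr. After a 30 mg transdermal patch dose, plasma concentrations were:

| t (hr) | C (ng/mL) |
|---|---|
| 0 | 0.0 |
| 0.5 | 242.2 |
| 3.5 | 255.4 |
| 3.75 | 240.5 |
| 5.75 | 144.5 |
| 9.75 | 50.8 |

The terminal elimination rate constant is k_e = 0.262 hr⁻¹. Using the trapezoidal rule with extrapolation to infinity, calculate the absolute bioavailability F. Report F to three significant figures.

F = 0.168

Trapezoidal AUC_0→9.75 (transdermal patch):
  [0→0.5]: (0.0+242.2)/2 × 0.5 = 60.55
  [0.5→3.5]: (242.2+255.4)/2 × 3 = 746.4
  [3.5→3.75]: (255.4+240.5)/2 × 0.25 = 61.9875
  [3.75→5.75]: (240.5+144.5)/2 × 2 = 385.0
  [5.75→9.75]: (144.5+50.8)/2 × 4 = 390.6
  Sum = 1644.5375 ng/mL·hr
Tail: C_last/k_e = 50.8/0.262 = 193.893
AUC_0→∞ (transdermal patch) = 1644.5375 + 193.893 = 1838.4305 ng/mL·hr
F = (AUC_ev/D_ev)/(AUC_iv/D_iv) = (1838.4305/30)/(7290/20) = 61.281/364.5 = 0.1681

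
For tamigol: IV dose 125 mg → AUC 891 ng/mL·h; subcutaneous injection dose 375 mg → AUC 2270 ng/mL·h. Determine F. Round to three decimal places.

F = (AUC_ev / D_ev) / (AUC_iv / D_iv)
  = (2270/375) / (891/125)
  = 6.05333 / 7.128 = 0.8492

F = 0.849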